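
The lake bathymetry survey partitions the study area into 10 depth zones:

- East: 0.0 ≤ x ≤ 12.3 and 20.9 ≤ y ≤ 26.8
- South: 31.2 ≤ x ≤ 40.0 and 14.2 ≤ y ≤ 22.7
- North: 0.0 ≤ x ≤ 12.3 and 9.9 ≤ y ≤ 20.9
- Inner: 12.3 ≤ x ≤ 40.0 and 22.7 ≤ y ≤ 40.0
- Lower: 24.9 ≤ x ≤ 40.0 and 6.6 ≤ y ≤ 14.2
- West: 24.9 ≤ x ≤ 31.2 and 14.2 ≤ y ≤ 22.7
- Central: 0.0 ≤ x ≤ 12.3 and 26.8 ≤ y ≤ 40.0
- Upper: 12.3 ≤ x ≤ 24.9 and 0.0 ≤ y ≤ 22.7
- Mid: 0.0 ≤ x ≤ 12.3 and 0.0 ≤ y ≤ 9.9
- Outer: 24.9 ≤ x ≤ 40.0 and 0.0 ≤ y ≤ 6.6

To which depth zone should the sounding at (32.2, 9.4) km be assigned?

The point has x = 32.2 and y = 9.4.
Only Lower satisfies 24.9 ≤ x ≤ 40.0 and 6.6 ≤ y ≤ 14.2.

Lower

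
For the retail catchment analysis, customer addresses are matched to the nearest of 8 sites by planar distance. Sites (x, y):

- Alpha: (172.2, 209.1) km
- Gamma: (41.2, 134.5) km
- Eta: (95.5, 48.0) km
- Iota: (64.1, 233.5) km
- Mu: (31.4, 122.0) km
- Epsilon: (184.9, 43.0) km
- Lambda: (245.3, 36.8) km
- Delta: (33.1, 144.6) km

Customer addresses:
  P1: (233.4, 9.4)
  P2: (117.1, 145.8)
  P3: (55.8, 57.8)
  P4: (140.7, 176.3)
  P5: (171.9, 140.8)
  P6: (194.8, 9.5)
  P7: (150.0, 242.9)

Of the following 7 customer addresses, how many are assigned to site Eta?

1

P1 → Lambda
P2 → Gamma
P3 → Eta
P4 → Alpha
P5 → Alpha
P6 → Epsilon
P7 → Alpha
1 of the 7 goes to Eta.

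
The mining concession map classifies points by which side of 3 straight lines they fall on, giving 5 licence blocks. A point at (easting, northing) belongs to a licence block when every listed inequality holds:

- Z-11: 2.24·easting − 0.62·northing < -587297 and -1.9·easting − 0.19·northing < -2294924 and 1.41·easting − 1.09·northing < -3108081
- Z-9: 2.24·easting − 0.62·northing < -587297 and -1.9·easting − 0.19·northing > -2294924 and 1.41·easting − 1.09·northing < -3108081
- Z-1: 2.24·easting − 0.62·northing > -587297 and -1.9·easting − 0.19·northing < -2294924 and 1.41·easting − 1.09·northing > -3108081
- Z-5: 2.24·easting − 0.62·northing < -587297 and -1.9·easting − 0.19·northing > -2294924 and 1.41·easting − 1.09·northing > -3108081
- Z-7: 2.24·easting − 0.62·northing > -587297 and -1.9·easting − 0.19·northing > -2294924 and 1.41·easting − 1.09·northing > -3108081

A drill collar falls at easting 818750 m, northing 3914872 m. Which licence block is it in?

Z-11

2.24·818750 − 0.62·3914872 = -593220.640, which is < -587297
-1.9·818750 − 0.19·3914872 = -2299450.680, which is < -2294924
1.41·818750 − 1.09·3914872 = -3112772.980, which is < -3108081
This sign pattern matches Z-11.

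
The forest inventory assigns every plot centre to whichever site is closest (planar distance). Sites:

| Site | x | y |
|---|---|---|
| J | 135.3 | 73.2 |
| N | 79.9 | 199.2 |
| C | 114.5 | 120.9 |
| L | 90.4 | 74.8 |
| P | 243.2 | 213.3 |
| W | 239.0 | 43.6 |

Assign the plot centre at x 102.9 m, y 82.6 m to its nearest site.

L

Squared distances to each site:
J: 1138.120; N: 14124.560; C: 1601.450; L: 217.090; P: 36766.580; W: 20044.210.
Minimum at L.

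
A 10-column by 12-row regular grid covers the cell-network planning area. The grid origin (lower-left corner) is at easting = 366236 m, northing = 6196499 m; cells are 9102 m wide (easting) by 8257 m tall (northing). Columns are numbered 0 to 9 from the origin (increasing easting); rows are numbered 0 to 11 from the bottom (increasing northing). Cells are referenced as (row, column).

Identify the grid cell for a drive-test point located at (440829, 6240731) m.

Column index: ⌊(440829 − 366236) / 9102⌋ = ⌊8.195⌋ = 8
Row offset from origin: ⌊(6240731 − 6196499) / 8257⌋ = ⌊5.357⌋ = 5 → row 5

(5, 8)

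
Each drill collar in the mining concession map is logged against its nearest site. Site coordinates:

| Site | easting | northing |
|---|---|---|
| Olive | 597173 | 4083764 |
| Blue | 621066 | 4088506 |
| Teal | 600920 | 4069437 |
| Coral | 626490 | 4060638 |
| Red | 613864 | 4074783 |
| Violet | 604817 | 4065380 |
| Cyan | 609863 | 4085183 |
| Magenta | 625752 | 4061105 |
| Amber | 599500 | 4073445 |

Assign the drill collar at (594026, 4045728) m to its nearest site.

Violet

Squared distances to each site:
Olive: 1456640905.000; Blue: 2561118884.000; Teal: 609643917.000; Coral: 1276219396.000; Red: 1237739269.000; Violet: 502646785.000; Cyan: 1807507594.000; Magenta: 1242991205.000; Amber: 798196765.000.
Minimum at Violet.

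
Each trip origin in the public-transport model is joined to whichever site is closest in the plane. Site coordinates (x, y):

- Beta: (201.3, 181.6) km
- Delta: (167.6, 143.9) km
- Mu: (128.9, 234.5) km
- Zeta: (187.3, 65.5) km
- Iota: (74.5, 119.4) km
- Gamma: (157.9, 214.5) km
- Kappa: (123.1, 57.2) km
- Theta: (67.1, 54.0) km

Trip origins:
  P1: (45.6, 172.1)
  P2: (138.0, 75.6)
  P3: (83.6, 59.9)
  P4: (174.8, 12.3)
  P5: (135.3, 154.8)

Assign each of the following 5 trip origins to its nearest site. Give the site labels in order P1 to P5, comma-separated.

P1 → Iota (d²=3612.50)
P2 → Kappa (d²=560.57)
P3 → Theta (d²=307.06)
P4 → Zeta (d²=2986.49)
P5 → Delta (d²=1162.10)

Iota, Kappa, Theta, Zeta, Delta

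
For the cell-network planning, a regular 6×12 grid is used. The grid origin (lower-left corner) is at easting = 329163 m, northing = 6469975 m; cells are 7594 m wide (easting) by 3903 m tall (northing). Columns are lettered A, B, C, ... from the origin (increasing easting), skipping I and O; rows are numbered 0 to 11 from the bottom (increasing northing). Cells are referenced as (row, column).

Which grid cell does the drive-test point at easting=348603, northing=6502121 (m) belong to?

Column index: ⌊(348603 − 329163) / 7594⌋ = ⌊2.560⌋ = 2 → column C
Row offset from origin: ⌊(6502121 − 6469975) / 3903⌋ = ⌊8.236⌋ = 8 → row 8

(8, C)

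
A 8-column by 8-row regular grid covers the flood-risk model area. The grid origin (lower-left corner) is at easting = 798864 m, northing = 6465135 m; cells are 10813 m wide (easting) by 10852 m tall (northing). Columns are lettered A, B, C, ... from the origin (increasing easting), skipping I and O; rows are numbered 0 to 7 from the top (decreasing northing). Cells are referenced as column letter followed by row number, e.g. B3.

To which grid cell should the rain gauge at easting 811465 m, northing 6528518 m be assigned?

Column index: ⌊(811465 − 798864) / 10813⌋ = ⌊1.165⌋ = 1 → column B
Row offset from origin: ⌊(6528518 − 6465135) / 10852⌋ = ⌊5.841⌋ = 5 → row 2 (counted from top)

B2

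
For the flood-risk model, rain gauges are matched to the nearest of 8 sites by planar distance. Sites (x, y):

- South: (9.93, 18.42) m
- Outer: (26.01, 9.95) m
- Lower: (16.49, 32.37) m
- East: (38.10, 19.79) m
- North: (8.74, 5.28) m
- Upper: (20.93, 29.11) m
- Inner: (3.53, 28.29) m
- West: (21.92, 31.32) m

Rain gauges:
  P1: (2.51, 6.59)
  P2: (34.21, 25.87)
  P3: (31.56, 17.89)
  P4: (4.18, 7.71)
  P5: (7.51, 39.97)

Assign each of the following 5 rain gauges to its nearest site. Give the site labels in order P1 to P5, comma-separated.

P1 → North (d²=40.53)
P2 → East (d²=52.10)
P3 → East (d²=46.38)
P4 → North (d²=26.70)
P5 → Lower (d²=138.40)

North, East, East, North, Lower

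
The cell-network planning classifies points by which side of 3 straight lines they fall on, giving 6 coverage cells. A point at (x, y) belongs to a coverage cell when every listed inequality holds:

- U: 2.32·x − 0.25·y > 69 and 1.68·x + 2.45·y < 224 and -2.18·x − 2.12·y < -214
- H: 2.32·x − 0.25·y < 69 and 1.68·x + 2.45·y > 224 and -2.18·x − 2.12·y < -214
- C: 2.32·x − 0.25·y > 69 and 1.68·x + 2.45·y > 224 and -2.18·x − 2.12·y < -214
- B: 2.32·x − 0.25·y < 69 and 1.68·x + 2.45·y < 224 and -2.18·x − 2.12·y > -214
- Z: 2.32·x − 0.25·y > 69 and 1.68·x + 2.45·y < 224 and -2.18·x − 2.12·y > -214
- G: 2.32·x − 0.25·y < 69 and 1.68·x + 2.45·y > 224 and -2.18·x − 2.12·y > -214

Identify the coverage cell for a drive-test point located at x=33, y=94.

H

2.32·33 − 0.25·94 = 53.060, which is < 69
1.68·33 + 2.45·94 = 285.740, which is > 224
-2.18·33 − 2.12·94 = -271.220, which is < -214
This sign pattern matches H.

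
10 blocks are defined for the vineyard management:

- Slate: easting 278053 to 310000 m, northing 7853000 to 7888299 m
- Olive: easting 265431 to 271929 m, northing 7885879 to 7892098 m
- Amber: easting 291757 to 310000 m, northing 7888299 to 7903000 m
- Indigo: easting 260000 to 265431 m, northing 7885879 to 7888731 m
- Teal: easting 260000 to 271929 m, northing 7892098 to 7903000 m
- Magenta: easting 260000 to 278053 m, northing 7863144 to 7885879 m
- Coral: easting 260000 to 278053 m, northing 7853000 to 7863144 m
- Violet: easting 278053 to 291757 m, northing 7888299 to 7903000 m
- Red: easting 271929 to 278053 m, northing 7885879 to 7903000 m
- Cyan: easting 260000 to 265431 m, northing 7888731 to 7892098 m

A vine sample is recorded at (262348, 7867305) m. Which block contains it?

Magenta

The point has easting = 262348 and northing = 7867305.
Only Magenta satisfies 260000 ≤ easting ≤ 278053 and 7863144 ≤ northing ≤ 7885879.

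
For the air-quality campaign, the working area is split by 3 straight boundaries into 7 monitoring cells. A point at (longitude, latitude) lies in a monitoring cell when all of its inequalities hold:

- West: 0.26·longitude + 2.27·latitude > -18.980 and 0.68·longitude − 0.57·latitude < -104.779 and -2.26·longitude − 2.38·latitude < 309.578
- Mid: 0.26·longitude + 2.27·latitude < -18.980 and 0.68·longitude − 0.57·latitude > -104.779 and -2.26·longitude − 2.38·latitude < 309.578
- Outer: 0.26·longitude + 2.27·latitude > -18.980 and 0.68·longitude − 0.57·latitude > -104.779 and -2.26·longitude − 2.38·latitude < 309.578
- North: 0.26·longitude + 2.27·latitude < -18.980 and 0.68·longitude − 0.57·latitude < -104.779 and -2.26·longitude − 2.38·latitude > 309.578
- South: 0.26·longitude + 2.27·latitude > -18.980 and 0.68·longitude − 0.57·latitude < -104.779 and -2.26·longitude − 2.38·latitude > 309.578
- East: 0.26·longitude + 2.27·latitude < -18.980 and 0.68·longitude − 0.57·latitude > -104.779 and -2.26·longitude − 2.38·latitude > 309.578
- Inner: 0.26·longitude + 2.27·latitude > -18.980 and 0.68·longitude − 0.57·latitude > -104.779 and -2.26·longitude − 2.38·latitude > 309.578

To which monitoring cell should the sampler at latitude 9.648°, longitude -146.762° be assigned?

0.26·-146.762 + 2.27·9.648 = -16.257, which is > -18.980
0.68·-146.762 − 0.57·9.648 = -105.298, which is < -104.779
-2.26·-146.762 − 2.38·9.648 = 308.720, which is < 309.578
This sign pattern matches West.

West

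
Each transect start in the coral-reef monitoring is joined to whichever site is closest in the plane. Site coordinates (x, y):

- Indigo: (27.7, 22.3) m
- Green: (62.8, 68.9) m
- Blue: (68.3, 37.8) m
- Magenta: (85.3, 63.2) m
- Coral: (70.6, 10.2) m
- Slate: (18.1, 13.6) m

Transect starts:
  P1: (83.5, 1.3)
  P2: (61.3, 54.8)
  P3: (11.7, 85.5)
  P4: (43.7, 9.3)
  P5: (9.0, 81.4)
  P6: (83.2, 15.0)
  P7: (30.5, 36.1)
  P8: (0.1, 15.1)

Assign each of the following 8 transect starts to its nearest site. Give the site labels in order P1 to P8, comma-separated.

P1 → Coral (d²=245.62)
P2 → Green (d²=201.06)
P3 → Green (d²=2886.77)
P4 → Indigo (d²=425.00)
P5 → Green (d²=3050.69)
P6 → Coral (d²=181.80)
P7 → Indigo (d²=198.28)
P8 → Slate (d²=326.25)

Coral, Green, Green, Indigo, Green, Coral, Indigo, Slate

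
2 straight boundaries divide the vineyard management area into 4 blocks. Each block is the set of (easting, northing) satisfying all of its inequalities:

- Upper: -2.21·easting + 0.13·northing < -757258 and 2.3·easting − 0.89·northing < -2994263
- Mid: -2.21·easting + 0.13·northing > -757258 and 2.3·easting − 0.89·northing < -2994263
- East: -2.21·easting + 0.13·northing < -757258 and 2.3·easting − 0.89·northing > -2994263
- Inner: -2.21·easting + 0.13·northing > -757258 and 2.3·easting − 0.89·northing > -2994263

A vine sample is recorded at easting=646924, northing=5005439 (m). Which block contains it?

-2.21·646924 + 0.13·5005439 = -778994.970, which is < -757258
2.3·646924 − 0.89·5005439 = -2966915.510, which is > -2994263
This sign pattern matches East.

East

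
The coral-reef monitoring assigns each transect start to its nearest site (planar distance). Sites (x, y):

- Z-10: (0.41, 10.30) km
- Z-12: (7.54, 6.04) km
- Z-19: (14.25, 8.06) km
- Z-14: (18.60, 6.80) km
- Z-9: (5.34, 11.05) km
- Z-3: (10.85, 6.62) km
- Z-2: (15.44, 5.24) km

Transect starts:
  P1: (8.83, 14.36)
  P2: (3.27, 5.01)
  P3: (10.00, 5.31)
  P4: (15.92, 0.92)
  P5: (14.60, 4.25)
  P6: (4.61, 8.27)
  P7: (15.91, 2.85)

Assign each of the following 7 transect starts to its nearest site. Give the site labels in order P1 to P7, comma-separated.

P1 → Z-9 (d²=23.14)
P2 → Z-12 (d²=19.29)
P3 → Z-3 (d²=2.44)
P4 → Z-2 (d²=18.89)
P5 → Z-2 (d²=1.69)
P6 → Z-9 (d²=8.26)
P7 → Z-2 (d²=5.93)

Z-9, Z-12, Z-3, Z-2, Z-2, Z-9, Z-2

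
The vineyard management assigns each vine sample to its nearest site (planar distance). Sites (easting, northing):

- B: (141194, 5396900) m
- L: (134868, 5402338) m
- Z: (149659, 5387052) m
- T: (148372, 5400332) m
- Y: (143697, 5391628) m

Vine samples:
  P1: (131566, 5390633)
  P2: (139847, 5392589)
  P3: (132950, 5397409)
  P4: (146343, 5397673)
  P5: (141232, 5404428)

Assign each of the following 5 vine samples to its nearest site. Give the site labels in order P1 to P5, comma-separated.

P1 → B (d²=131973673.00)
P2 → Y (d²=15746021.00)
P3 → L (d²=27973765.00)
P4 → T (d²=11187122.00)
P5 → L (d²=44868596.00)

B, Y, L, T, L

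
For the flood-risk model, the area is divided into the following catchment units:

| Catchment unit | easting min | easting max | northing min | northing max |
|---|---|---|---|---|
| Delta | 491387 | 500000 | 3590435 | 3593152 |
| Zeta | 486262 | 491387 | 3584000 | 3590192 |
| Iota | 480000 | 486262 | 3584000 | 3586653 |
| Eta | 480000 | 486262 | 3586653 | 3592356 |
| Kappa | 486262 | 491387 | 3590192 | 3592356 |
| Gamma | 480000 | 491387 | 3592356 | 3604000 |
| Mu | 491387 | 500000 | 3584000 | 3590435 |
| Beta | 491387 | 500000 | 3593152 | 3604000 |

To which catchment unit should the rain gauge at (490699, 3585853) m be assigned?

Zeta

The point has easting = 490699 and northing = 3585853.
Only Zeta satisfies 486262 ≤ easting ≤ 491387 and 3584000 ≤ northing ≤ 3590192.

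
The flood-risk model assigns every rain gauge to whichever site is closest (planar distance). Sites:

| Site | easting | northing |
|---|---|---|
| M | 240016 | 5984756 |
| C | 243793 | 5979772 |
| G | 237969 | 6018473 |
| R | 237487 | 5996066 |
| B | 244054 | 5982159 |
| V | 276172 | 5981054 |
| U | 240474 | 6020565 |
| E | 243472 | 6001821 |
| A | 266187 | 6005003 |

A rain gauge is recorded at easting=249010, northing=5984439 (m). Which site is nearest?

Squared distances to each site:
M: 80992525.000; C: 48997978.000; G: 1280216837.000; R: 267966658.000; B: 29760336.000; V: 749232469.000; U: 1377951172.000; E: 332803368.000; A: 717927425.000.
Minimum at B.

B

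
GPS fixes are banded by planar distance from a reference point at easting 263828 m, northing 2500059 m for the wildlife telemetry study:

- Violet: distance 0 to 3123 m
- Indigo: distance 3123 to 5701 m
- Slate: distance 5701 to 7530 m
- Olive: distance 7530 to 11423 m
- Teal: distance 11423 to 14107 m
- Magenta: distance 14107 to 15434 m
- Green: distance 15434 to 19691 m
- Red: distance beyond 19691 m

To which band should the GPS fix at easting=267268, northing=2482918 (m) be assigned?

Green

Distance = √((267268−263828)² + (2482918−2500059)²) = √(11833600.000 + 293813881.000) = 17482.777 m.
15434 ≤ 17482.777 < 19691 → Green.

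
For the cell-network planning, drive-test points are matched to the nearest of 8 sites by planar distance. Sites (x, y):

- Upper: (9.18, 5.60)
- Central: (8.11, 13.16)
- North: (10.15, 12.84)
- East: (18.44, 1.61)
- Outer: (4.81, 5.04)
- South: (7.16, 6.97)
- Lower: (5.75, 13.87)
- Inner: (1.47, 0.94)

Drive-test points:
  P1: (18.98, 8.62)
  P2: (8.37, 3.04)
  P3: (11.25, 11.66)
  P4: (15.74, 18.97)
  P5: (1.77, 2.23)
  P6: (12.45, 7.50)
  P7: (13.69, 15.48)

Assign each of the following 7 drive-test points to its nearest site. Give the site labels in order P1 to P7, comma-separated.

East, Upper, North, North, Inner, Upper, North

P1 → East (d²=49.43)
P2 → Upper (d²=7.21)
P3 → North (d²=2.60)
P4 → North (d²=68.82)
P5 → Inner (d²=1.75)
P6 → Upper (d²=14.30)
P7 → North (d²=19.50)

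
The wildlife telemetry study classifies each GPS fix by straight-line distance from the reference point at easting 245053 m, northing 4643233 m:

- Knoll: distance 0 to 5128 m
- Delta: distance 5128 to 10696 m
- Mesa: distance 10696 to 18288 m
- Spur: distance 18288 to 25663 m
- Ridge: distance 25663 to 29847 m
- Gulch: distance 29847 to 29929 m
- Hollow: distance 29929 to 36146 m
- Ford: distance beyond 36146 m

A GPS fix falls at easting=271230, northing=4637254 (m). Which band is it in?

Ridge

Distance = √((271230−245053)² + (4637254−4643233)²) = √(685235329.000 + 35748441.000) = 26851.141 m.
25663 ≤ 26851.141 < 29847 → Ridge.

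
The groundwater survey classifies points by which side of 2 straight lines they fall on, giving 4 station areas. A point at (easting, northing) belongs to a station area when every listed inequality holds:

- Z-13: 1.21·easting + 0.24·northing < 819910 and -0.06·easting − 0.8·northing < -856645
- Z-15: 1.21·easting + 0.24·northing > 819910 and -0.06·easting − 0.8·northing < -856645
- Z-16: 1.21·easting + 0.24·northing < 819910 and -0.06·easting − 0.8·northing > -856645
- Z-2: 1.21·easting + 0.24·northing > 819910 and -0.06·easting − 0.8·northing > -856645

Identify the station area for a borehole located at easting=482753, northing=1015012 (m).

1.21·482753 + 0.24·1015012 = 827734.010, which is > 819910
-0.06·482753 − 0.8·1015012 = -840974.780, which is > -856645
This sign pattern matches Z-2.

Z-2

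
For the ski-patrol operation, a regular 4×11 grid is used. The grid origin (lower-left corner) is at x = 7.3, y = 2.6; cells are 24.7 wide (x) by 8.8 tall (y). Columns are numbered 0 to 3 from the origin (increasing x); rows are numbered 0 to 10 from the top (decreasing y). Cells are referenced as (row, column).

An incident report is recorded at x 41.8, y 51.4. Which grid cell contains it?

(5, 1)

Column index: ⌊(41.8 − 7.3) / 24.7⌋ = ⌊1.397⌋ = 1
Row offset from origin: ⌊(51.4 − 2.6) / 8.8⌋ = ⌊5.545⌋ = 5 → row 5 (counted from top)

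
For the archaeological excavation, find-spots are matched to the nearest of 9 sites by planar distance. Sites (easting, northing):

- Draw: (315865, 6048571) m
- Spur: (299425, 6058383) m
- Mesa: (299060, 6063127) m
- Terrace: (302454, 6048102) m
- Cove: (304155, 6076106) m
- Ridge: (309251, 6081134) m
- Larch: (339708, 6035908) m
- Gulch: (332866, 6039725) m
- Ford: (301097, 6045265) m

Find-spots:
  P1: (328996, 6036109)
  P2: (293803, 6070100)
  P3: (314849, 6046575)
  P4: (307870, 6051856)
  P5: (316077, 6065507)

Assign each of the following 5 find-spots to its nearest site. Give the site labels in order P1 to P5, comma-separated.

Gulch, Mesa, Draw, Terrace, Cove

P1 → Gulch (d²=28052356.00)
P2 → Mesa (d²=76258778.00)
P3 → Draw (d²=5016272.00)
P4 → Terrace (d²=43425572.00)
P5 → Cove (d²=254472885.00)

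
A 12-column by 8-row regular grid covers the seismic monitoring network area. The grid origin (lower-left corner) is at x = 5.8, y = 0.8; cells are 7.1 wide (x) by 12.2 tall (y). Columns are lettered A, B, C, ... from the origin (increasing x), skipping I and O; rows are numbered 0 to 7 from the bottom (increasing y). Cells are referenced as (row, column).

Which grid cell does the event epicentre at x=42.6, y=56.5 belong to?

(4, F)

Column index: ⌊(42.6 − 5.8) / 7.1⌋ = ⌊5.183⌋ = 5 → column F
Row offset from origin: ⌊(56.5 − 0.8) / 12.2⌋ = ⌊4.566⌋ = 4 → row 4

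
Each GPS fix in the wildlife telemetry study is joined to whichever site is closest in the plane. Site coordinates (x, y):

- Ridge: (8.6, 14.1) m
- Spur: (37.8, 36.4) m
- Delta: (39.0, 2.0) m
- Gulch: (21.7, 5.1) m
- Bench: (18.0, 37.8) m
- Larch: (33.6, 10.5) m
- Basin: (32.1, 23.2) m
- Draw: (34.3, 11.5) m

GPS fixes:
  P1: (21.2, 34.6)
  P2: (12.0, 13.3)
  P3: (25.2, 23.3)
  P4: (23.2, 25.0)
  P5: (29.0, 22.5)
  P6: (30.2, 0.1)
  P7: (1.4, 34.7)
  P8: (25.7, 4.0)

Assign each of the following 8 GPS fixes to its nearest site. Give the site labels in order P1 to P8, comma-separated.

Bench, Ridge, Basin, Basin, Basin, Delta, Bench, Gulch

P1 → Bench (d²=20.48)
P2 → Ridge (d²=12.20)
P3 → Basin (d²=47.62)
P4 → Basin (d²=82.45)
P5 → Basin (d²=10.10)
P6 → Delta (d²=81.05)
P7 → Bench (d²=285.17)
P8 → Gulch (d²=17.21)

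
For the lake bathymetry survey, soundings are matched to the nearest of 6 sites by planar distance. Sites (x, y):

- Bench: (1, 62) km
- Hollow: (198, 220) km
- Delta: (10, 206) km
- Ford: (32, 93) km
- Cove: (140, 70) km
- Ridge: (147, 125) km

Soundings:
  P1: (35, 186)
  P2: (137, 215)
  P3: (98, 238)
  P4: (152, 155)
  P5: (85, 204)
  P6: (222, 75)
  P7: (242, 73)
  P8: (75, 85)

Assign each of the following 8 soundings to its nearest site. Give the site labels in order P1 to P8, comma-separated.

Delta, Hollow, Delta, Ridge, Delta, Cove, Cove, Ford

P1 → Delta (d²=1025.00)
P2 → Hollow (d²=3746.00)
P3 → Delta (d²=8768.00)
P4 → Ridge (d²=925.00)
P5 → Delta (d²=5629.00)
P6 → Cove (d²=6749.00)
P7 → Cove (d²=10413.00)
P8 → Ford (d²=1913.00)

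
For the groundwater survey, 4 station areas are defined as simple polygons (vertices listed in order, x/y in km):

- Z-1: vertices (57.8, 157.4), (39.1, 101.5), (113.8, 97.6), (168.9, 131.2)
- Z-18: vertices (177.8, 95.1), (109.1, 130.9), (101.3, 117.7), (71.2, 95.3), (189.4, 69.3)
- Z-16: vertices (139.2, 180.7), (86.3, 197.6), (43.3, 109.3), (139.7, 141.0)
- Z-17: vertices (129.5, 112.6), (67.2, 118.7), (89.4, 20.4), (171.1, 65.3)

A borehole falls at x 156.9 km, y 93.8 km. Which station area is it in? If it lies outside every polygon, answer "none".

Z-18

Cast a ray rightward from (156.9, 93.8). For each polygon, the edges (by vertex number in listed order) whose endpoints lie on opposite sides of y = 93.8, where each meets that height, and whether that is right or left of the point:
Z-1: no edge straddles that height → 0 crossings.
Z-18: 4–5 at x≈78.02 (left), 5–1 at x≈178.38 (right) → 1 crossing.
Z-16: no edge straddles that height → 0 crossings.
Z-17: 2–3 at x≈72.82 (left), 4–1 at x≈146.03 (left) → 0 crossings.
Only Z-18 has an odd count, so the point is inside Z-18.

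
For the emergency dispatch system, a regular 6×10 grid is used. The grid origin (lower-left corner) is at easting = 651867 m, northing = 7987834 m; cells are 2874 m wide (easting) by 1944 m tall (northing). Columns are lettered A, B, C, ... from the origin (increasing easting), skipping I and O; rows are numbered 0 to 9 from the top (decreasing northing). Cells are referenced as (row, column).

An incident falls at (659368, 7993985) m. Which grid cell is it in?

Column index: ⌊(659368 − 651867) / 2874⌋ = ⌊2.610⌋ = 2 → column C
Row offset from origin: ⌊(7993985 − 7987834) / 1944⌋ = ⌊3.164⌋ = 3 → row 6 (counted from top)

(6, C)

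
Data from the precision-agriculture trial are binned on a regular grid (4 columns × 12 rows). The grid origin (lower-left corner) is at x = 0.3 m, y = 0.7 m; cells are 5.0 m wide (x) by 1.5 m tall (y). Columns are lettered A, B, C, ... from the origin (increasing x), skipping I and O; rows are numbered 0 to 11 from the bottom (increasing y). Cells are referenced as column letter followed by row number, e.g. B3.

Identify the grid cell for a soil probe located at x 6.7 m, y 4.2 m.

B2

Column index: ⌊(6.7 − 0.3) / 5.0⌋ = ⌊1.280⌋ = 1 → column B
Row offset from origin: ⌊(4.2 − 0.7) / 1.5⌋ = ⌊2.333⌋ = 2 → row 2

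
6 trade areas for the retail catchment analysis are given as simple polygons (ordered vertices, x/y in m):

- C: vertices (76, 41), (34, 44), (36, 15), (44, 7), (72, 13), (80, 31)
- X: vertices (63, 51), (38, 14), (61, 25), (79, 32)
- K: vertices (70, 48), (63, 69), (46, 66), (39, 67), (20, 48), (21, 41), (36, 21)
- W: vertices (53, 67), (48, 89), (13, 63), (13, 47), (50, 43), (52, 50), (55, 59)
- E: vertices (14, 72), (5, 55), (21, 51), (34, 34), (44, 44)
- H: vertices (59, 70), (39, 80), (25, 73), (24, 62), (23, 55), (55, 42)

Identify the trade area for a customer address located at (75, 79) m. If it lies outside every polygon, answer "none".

none

Cast a ray rightward from (75, 79). For each polygon, the edges (by vertex number in listed order) whose endpoints lie on opposite sides of y = 79, where each meets that height, and whether that is right or left of the point:
C: no edge straddles that height → 0 crossings.
X: no edge straddles that height → 0 crossings.
K: no edge straddles that height → 0 crossings.
W: 1–2 at x≈50.3 (left), 2–3 at x≈34.5 (left) → 0 crossings.
E: no edge straddles that height → 0 crossings.
H: 1–2 at x≈41.0 (left), 2–3 at x≈37.0 (left) → 0 crossings.
All counts are even, so the point lies outside every listed polygon.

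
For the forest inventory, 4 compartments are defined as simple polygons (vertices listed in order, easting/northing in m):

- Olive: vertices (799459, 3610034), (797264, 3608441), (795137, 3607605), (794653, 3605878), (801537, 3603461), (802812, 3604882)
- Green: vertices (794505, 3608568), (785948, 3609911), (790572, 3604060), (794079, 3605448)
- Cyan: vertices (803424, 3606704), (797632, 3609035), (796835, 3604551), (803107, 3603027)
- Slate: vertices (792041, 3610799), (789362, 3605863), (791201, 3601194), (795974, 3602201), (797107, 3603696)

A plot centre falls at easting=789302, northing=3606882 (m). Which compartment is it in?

Green

Cast a ray rightward from (789302, 3606882). For each polygon, the edges (by vertex number in listed order) whose endpoints lie on opposite sides of northing = 3606882, where each meets that height, and whether that is right or left of the point:
Olive: 3–4 at easting≈794934.4 (right), 6–1 at easting≈801510.4 (right) → 2 crossings.
Green: 2–3 at easting≈788341.8 (left), 4–1 at easting≈794274.8 (right) → 1 crossing.
Cyan: 1–2 at easting≈802981.7 (right), 2–3 at easting≈797249.3 (right) → 2 crossings.
Slate: 1–2 at easting≈789915.1 (right), 5–1 at easting≈794834.7 (right) → 2 crossings.
Only Green has an odd count, so the point is inside Green.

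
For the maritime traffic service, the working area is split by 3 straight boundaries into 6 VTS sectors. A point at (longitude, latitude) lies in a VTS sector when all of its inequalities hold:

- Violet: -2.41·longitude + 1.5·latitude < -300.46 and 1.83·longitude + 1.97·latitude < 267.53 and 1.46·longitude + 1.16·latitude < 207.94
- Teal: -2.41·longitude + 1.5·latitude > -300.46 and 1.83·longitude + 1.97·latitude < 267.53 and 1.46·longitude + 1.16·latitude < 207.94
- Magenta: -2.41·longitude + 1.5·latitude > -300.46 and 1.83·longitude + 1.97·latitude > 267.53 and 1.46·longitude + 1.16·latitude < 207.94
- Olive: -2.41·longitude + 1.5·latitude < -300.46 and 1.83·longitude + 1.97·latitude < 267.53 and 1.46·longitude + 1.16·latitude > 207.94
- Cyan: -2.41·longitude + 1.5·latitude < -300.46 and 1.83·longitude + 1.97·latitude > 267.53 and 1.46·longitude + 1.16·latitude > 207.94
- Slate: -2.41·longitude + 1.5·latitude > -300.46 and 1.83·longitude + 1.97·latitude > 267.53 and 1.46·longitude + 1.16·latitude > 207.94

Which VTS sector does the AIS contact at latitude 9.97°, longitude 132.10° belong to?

-2.41·132.10 + 1.5·9.97 = -303.406, which is < -300.46
1.83·132.10 + 1.97·9.97 = 261.384, which is < 267.53
1.46·132.10 + 1.16·9.97 = 204.431, which is < 207.94
This sign pattern matches Violet.

Violet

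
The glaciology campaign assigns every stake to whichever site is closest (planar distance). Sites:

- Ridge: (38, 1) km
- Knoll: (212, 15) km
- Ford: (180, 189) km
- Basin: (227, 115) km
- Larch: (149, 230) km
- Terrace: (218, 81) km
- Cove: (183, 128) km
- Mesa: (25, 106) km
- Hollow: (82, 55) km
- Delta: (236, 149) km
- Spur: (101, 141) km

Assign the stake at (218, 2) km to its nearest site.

Squared distances to each site:
Ridge: 32401.000; Knoll: 205.000; Ford: 36413.000; Basin: 12850.000; Larch: 56745.000; Terrace: 6241.000; Cove: 17101.000; Mesa: 48065.000; Hollow: 21305.000; Delta: 21933.000; Spur: 33010.000.
Minimum at Knoll.

Knoll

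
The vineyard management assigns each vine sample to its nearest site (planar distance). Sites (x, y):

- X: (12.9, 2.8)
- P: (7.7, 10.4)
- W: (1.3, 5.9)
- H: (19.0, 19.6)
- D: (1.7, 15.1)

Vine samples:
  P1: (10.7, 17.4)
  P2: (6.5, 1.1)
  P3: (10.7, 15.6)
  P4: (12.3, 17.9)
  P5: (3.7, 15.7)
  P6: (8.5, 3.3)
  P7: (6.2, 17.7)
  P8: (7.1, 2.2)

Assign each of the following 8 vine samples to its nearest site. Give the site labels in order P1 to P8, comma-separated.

P1 → P (d²=58.00)
P2 → X (d²=43.85)
P3 → P (d²=36.04)
P4 → H (d²=47.78)
P5 → D (d²=4.36)
P6 → X (d²=19.61)
P7 → D (d²=27.01)
P8 → X (d²=34.00)

P, X, P, H, D, X, D, X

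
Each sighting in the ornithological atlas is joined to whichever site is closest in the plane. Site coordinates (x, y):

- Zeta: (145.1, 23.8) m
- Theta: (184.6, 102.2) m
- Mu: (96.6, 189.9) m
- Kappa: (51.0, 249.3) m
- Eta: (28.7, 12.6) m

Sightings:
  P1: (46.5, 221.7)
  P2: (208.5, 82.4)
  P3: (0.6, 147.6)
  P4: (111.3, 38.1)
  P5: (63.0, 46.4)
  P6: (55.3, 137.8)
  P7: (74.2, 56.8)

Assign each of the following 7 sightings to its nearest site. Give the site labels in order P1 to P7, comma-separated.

P1 → Kappa (d²=782.01)
P2 → Theta (d²=963.25)
P3 → Mu (d²=11005.29)
P4 → Zeta (d²=1346.93)
P5 → Eta (d²=2318.93)
P6 → Mu (d²=4420.10)
P7 → Eta (d²=4023.89)

Kappa, Theta, Mu, Zeta, Eta, Mu, Eta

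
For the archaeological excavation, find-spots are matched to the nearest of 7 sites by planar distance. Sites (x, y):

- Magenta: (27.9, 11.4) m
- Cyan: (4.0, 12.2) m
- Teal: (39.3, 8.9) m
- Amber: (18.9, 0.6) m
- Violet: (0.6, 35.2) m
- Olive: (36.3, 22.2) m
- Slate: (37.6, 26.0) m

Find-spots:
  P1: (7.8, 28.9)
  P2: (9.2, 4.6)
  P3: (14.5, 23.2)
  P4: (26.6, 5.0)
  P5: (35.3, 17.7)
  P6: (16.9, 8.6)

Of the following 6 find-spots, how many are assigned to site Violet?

1

P1 → Violet
P2 → Cyan
P3 → Cyan
P4 → Magenta
P5 → Olive
P6 → Amber
1 of the 6 goes to Violet.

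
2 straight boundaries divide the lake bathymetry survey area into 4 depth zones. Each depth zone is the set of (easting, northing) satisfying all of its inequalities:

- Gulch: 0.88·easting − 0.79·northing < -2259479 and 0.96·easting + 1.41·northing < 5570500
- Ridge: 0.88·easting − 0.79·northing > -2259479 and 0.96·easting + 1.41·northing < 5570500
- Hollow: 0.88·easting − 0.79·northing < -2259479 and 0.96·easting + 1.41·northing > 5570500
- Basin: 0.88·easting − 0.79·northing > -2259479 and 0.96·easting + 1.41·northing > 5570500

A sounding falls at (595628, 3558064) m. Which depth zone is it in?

0.88·595628 − 0.79·3558064 = -2286717.920, which is < -2259479
0.96·595628 + 1.41·3558064 = 5588673.120, which is > 5570500
This sign pattern matches Hollow.

Hollow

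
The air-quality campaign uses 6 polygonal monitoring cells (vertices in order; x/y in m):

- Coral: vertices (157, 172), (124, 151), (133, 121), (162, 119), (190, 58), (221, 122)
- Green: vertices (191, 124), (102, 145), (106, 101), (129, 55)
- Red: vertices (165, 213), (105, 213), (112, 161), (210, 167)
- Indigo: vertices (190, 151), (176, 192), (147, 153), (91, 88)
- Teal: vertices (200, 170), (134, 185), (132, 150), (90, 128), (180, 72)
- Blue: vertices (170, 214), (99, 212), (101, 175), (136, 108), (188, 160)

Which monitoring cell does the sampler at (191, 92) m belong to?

Coral

Cast a ray rightward from (191, 92). For each polygon, the edges (by vertex number in listed order) whose endpoints lie on opposite sides of y = 92, where each meets that height, and whether that is right or left of the point:
Coral: 4–5 at x≈174.4 (left), 5–6 at x≈206.5 (right) → 1 crossing.
Green: 3–4 at x≈110.5 (left), 4–1 at x≈162.2 (left) → 0 crossings.
Red: no edge straddles that height → 0 crossings.
Indigo: 3–4 at x≈94.4 (left), 4–1 at x≈97.3 (left) → 0 crossings.
Teal: 4–5 at x≈147.9 (left), 5–1 at x≈184.1 (left) → 0 crossings.
Blue: no edge straddles that height → 0 crossings.
Only Coral has an odd count, so the point is inside Coral.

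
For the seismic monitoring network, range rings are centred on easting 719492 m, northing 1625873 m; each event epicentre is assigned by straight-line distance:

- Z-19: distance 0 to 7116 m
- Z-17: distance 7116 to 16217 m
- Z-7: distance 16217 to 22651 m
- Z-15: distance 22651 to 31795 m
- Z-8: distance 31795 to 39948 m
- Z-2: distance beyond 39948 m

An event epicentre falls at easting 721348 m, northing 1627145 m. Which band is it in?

Distance = √((721348−719492)² + (1627145−1625873)²) = √(3444736.000 + 1617984.000) = 2250.049 m.
0 ≤ 2250.049 < 7116 → Z-19.

Z-19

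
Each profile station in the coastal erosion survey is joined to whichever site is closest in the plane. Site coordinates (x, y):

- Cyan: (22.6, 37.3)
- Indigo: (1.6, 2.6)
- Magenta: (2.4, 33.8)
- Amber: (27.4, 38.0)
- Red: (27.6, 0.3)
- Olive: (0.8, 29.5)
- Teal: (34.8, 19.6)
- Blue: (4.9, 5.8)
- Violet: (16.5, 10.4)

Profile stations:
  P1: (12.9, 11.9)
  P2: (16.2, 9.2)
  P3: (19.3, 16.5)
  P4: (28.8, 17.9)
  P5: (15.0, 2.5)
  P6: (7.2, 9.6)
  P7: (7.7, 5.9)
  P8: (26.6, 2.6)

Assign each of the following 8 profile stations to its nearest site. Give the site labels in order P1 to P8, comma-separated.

Violet, Violet, Violet, Teal, Violet, Blue, Blue, Red

P1 → Violet (d²=15.21)
P2 → Violet (d²=1.53)
P3 → Violet (d²=45.05)
P4 → Teal (d²=38.89)
P5 → Violet (d²=64.66)
P6 → Blue (d²=19.73)
P7 → Blue (d²=7.85)
P8 → Red (d²=6.29)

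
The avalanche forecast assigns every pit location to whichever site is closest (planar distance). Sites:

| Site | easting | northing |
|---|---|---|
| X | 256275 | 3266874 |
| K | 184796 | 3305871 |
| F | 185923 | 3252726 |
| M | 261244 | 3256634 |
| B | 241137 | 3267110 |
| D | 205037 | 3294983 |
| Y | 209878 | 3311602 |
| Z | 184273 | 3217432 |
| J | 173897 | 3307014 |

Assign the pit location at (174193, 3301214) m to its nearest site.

J

Squared distances to each site:
X: 7916690324.000; K: 134111258.000; F: 2488679044.000; M: 9565253001.000; B: 5644581952.000; D: 990177697.000; Y: 1381329769.000; Z: 7121029924.000; J: 33727616.000.
Minimum at J.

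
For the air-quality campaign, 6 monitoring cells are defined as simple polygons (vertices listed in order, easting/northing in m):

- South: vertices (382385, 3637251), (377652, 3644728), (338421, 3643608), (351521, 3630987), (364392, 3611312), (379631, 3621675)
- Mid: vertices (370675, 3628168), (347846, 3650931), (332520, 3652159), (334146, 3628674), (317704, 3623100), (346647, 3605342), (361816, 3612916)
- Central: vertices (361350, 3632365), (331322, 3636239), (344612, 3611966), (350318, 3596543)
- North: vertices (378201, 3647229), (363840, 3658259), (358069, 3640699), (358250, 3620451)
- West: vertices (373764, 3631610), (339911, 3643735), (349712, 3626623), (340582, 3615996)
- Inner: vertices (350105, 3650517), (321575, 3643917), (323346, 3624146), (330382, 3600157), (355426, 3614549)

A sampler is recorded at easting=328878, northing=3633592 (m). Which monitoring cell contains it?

Inner

Cast a ray rightward from (328878, 3633592). For each polygon, the edges (by vertex number in listed order) whose endpoints lie on opposite sides of northing = 3633592, where each meets that height, and whether that is right or left of the point:
South: 3–4 at easting≈348817.1 (right), 6–1 at easting≈381738.1 (right) → 2 crossings.
Mid: 1–2 at easting≈365235.3 (right), 3–4 at easting≈333805.5 (right) → 2 crossings.
Central: 1–2 at easting≈351839.3 (right), 2–3 at easting≈332771.3 (right) → 2 crossings.
North: 3–4 at easting≈358132.5 (right), 4–1 at easting≈368040.7 (right) → 2 crossings.
West: 1–2 at easting≈368230.3 (right), 2–3 at easting≈345720.5 (right) → 2 crossings.
Inner: 2–3 at easting≈322499.9 (left), 5–1 at easting≈352608.8 (right) → 1 crossing.
Only Inner has an odd count, so the point is inside Inner.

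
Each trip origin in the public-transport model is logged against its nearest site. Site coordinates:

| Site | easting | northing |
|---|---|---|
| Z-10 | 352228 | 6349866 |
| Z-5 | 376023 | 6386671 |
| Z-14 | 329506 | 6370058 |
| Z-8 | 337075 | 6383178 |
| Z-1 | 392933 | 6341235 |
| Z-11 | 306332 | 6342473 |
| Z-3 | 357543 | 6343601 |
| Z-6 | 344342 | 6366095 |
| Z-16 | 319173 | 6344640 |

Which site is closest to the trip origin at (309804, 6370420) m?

Squared distances to each site:
Z-10: 2222262692.000; Z-5: 4649050962.000; Z-14: 388299848.000; Z-8: 906474005.000; Z-1: 7762194866.000; Z-11: 793089593.000; Z-3: 2998270882.000; Z-6: 1211579069.000; Z-16: 752386561.000.
Minimum at Z-14.

Z-14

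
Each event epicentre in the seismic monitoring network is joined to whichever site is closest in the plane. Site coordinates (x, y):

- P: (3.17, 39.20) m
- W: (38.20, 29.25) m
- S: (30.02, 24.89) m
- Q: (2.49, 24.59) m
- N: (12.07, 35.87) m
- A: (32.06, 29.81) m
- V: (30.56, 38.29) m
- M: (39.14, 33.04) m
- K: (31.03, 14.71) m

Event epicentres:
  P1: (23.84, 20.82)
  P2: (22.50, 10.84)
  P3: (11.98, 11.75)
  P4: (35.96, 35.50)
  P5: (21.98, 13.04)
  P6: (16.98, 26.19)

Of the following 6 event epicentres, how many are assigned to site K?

P1 → S
P2 → K
P3 → Q
P4 → M
P5 → K
P6 → N
2 of the 6 go to K.

2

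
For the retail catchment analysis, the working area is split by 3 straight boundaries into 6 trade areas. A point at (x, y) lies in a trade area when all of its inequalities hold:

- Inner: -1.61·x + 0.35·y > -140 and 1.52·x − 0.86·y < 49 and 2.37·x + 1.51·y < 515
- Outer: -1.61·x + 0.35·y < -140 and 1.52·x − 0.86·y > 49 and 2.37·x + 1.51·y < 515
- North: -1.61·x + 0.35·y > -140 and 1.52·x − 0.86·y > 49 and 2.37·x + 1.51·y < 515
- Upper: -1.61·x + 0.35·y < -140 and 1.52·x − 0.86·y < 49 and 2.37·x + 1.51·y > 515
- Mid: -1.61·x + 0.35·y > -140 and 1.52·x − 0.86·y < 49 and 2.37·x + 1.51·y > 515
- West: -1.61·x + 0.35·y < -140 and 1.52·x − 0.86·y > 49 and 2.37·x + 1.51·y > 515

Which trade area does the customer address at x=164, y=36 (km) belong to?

-1.61·164 + 0.35·36 = -251.440, which is < -140
1.52·164 − 0.86·36 = 218.320, which is > 49
2.37·164 + 1.51·36 = 443.040, which is < 515
This sign pattern matches Outer.

Outer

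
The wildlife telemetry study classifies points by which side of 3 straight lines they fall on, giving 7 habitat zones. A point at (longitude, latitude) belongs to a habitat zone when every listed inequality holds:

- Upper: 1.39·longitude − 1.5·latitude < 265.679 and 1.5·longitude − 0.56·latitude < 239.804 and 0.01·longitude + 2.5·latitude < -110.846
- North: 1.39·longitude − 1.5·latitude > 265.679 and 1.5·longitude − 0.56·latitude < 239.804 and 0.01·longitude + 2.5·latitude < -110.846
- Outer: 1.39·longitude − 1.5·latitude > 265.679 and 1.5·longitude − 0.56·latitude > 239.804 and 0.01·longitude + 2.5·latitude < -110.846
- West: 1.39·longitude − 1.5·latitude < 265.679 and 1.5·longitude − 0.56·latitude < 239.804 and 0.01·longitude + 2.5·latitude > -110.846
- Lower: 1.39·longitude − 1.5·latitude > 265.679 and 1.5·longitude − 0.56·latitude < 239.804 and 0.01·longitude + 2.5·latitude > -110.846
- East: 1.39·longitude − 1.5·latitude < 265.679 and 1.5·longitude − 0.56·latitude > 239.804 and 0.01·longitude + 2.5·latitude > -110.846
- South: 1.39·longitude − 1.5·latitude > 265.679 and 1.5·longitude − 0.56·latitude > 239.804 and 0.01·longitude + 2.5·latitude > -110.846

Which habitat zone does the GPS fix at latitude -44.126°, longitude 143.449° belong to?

East

1.39·143.449 − 1.5·-44.126 = 265.583, which is < 265.679
1.5·143.449 − 0.56·-44.126 = 239.884, which is > 239.804
0.01·143.449 + 2.5·-44.126 = -108.881, which is > -110.846
This sign pattern matches East.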